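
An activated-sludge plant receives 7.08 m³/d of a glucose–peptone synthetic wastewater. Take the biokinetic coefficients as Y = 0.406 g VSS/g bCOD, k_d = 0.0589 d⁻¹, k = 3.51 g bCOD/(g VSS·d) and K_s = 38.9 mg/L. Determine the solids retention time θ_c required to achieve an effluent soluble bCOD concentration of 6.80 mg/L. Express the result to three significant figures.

From 1/θ_c = Y·k·S/(K_s + S) − k_d: Y·k·S/(K_s+S) = 0.406 × 3.51 × 6.80 / (38.9 + 6.80) = 0.2120 d⁻¹.
Then 1/θ_c = μ − k_d = 0.2120 − 0.0589 = 0.1531 d⁻¹, giving θ_c = 6.530 d.

θ_c ≈ 6.53 d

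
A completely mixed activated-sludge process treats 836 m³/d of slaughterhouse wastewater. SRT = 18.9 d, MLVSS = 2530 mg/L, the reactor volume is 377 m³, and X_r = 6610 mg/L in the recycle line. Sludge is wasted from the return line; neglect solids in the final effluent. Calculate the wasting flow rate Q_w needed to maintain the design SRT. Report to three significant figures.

θ_c = V·X/(Q_w·X_r) when wasting from the recycle, so Q_w = V·X/(θ_c·X_r) = 377.0 × 2530 / (18.9 × 6610) = 7.635 m³/d.

Q_w ≈ 7.63 m³/d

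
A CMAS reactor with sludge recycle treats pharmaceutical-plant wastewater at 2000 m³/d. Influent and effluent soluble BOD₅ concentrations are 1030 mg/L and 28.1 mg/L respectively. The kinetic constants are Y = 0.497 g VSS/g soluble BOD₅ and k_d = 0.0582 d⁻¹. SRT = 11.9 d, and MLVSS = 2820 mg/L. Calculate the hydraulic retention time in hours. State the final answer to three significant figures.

τ ≈ 29.8 h

Rearranging the biomass balance for a CMAS with decay, V = Y·Q·ΔS·θ_c / [X·(1+k_d θ_c)] = 0.497 × 2000 × (1030 − 28.1) × 11.9 / [2820 × (1 + 0.0582 × 11.9)] = 1.19×10^7 / 4773 = 2483 m³.
HRT = V/Q = 2483 m³ / 2000 m³·d⁻¹ = 1.241 d × 24 = 29.79 h.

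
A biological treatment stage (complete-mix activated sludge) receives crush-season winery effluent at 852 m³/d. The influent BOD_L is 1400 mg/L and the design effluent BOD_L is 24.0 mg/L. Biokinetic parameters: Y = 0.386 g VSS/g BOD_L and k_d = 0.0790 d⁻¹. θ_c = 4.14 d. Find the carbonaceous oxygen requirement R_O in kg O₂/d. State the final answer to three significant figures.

R_O ≈ 688 kg O₂/d

Y_obs = Y / (1 + k_d θ_c) = 0.386 / (1 + 0.0790 × 4.14) = 0.386 / 1.327 = 0.2909.
Substrate removed = Q·(S₀ − S) = 852 m³/d × (1400 − 24.0) g/m³ = 1.17×10^6 g/d = 1172 kg/d.
P_X = Y_obs·Q·(S₀ − S) = 0.2909 × 1172 = 341.0 kg VSS/d.
R_O = Q·(S₀ − S) − 1.42·P_X = 1172 − 1.42 × 341.0 = 688.1 kg O₂/d.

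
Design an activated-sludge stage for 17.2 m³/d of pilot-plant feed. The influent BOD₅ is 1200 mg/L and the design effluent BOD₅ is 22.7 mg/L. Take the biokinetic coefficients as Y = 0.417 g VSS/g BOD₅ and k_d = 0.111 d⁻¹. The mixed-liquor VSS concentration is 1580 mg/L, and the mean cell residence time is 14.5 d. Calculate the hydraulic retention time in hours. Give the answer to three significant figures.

τ ≈ 41.4 h

Steady-state biomass mass balance: V·X·(1 + k_d·θ_c) = Y·Q·(S₀ − S)·θ_c, so V = 0.417 × 17.2 × (1200 − 22.7) × 14.5 / [1580 × (1 + 0.111 × 14.5)] = 1.22×10^5 / 4123 = 29.70 m³.
HRT = V/Q = 29.70 m³ / 17.2 m³·d⁻¹ = 1.727 d × 24 = 41.44 h.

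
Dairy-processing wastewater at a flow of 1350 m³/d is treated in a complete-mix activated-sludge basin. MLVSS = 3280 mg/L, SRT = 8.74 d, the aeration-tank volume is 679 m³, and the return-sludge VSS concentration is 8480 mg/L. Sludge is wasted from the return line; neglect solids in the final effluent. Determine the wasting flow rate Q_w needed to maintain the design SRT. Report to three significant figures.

θ_c = V·X/(Q_w·X_r) when wasting from the recycle, so Q_w = V·X/(θ_c·X_r) = 679.0 × 3280 / (8.74 × 8480) = 30.05 m³/d.

Q_w ≈ 30.0 m³/d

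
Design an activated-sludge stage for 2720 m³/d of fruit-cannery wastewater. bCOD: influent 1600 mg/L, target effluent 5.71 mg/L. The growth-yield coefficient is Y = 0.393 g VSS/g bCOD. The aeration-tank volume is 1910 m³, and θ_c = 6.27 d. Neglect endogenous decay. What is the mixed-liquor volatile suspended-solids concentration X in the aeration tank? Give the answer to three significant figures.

X ≈ 5590 mg/L

X = Y·Q·ΔS·θ_c / V = 0.393 × 2720 × (1600 − 5.71) × 6.27 / 1910 = 5595 mg/L.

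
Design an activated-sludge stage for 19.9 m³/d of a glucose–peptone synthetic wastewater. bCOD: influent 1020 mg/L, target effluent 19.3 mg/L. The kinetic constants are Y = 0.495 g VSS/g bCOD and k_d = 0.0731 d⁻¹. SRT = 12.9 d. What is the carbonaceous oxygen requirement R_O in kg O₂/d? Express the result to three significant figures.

R_O ≈ 12.7 kg O₂/d

The observed yield is Y_obs = Y/(1 + k_d·θ_c) = 0.495 / (1 + 0.0731 × 12.9) = 0.495 / 1.943 = 0.2548 g VSS per g bCOD removed.
ΔS = 1020 − 19.3 = 1001 mg/L, so the substrate removal rate is 19.9 × 1001/1000 = 19.91 kg bCOD/d.
P_X = Y_obs·Q·(S₀ − S) = 0.2548 × 19.91 = 5.073 kg VSS/d.
R_O = Q·(S₀ − S) − 1.42·P_X = 19.91 − 1.42 × 5.073 = 12.71 kg O₂/d.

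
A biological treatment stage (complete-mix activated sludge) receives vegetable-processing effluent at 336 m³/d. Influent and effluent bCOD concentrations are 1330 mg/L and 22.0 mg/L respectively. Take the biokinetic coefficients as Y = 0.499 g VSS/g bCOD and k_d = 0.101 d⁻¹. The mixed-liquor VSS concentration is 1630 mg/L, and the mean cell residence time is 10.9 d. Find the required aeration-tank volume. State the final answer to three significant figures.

V ≈ 698 m³

Rearranging the biomass balance for a CMAS with decay, V = Y·Q·ΔS·θ_c / [X·(1+k_d θ_c)] = 0.499 × 336 × (1330 − 22.0) × 10.9 / [1630 × (1 + 0.101 × 10.9)] = 2.39×10^6 / 3424 = 698.0 m³.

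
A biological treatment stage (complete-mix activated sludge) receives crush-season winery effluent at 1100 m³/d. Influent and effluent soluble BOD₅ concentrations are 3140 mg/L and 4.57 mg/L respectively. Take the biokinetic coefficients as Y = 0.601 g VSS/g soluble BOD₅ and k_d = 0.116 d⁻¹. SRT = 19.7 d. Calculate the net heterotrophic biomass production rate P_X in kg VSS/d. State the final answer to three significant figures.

P_X ≈ 631 kg VSS/d

The observed yield is Y_obs = Y/(1 + k_d·θ_c) = 0.601 / (1 + 0.116 × 19.7) = 0.601 / 3.285 = 0.1829 g VSS per g soluble BOD₅ removed.
ΔS = 3140 − 4.57 = 3135 mg/L, so the substrate removal rate is 1100 × 3135/1000 = 3449 kg soluble BOD₅/d.
P_X = Y_obs · Q(S₀ − S) = 0.1829 × 3449 = 631.0 kg VSS/d.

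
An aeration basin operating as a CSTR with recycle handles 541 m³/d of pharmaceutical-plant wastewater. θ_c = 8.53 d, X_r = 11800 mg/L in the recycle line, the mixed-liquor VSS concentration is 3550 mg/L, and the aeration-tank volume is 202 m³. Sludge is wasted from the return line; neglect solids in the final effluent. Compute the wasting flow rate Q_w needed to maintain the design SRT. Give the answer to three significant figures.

Q_w ≈ 7.12 m³/d

θ_c = V·X/(Q_w·X_r) when wasting from the recycle, so Q_w = V·X/(θ_c·X_r) = 202.0 × 3550 / (8.53 × 11800) = 7.124 m³/d.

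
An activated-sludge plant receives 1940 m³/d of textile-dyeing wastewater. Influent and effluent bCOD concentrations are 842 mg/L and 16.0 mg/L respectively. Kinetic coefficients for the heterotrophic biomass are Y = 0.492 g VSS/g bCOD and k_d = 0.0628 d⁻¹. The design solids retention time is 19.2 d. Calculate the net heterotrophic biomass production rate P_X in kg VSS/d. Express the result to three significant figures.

P_X ≈ 357 kg VSS/d

Observed yield with endogenous decay: Y_obs = Y / (1 + k_d·θ_c) = 0.492 / (1 + 0.0628 × 19.2) = 0.492 / 2.206 = 0.2231 g VSS/g bCOD.
Q·(S₀ − S) = 1940 × (842 − 16.0) × 10⁻³ = 1602 kg/d removed.
So the net sludge growth is P_X = 0.2231 × 1602 = 357.4 kg VSS/d.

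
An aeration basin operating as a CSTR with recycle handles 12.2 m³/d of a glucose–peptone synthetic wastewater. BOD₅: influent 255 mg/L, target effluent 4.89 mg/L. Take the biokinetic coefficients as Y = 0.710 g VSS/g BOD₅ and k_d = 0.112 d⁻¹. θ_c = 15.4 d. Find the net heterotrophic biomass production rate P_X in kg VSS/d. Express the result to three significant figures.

Observed yield with endogenous decay: Y_obs = Y / (1 + k_d·θ_c) = 0.710 / (1 + 0.112 × 15.4) = 0.710 / 2.725 = 0.2606 g VSS/g BOD₅.
Substrate removed = Q·(S₀ − S) = 12.2 m³/d × (255 − 4.89) g/m³ = 3.05×10^3 g/d = 3.051 kg/d.
So the net sludge growth is P_X = 0.2606 × 3.051 = 0.7951 kg VSS/d.

P_X ≈ 0.795 kg VSS/d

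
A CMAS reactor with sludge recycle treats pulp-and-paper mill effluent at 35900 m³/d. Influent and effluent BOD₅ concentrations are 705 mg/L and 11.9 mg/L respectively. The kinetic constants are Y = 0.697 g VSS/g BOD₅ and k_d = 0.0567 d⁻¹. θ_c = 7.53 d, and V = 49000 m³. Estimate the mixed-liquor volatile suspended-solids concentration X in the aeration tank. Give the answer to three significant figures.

Solving the biomass balance for X: X = Y Q (S₀−S) θ_c / [V (1+k_d θ_c)] = 0.697 × 35900 × (705 − 11.9) × 7.53 / [49000 × (1 + 0.0567 × 7.53)] = 1868 mg/L.

X ≈ 1870 mg/L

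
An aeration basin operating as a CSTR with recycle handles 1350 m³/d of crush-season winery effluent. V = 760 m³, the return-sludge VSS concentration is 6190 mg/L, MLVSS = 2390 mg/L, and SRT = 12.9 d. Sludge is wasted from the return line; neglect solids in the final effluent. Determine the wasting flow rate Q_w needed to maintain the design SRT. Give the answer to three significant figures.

Q_w ≈ 22.7 m³/d

Wasting from the return line (neglecting effluent solids): Q_w = V·X / (θ_c·X_r) = 760.0 × 2390 / (12.9 × 6190) = 22.75 m³/d.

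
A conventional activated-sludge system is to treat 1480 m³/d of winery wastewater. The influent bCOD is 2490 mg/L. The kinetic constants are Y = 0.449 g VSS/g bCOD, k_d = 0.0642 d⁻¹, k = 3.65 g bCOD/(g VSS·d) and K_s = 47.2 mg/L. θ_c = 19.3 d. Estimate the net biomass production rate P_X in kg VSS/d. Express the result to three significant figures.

P_X ≈ 738 kg VSS/d

Effluent substrate depends only on kinetics and SRT: S = K_s(1 + k_d θ_c) / [θ_c(Yk − k_d) − 1] = 47.2 × (1 + 0.0642 × 19.3) / [19.3 × (0.449 × 3.65 − 0.0642) − 1] = 105.7 / 29.39 = 3.596 mg/L.
Correct the yield for decay: Y_obs = Y/(1 + k_d θ_c) = 0.449 / (1 + 0.0642 × 19.3) = 0.449 / 2.239 = 0.2005.
Mass of bCOD removed per day: Q(S₀ − S) = 1480 × 2486 g/m³ = 3680 kg/d.
P_X = Y_obs · Q(S₀ − S) = 0.2005 × 3680 = 737.9 kg VSS/d.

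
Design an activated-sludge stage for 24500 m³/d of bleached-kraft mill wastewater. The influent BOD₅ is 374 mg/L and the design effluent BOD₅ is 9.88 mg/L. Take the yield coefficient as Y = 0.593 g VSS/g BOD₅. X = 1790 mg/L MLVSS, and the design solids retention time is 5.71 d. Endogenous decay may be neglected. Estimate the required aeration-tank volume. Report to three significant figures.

V ≈ 16900 m³

Biomass mass balance (decay neglected): V·X = Y·Q·(S₀ − S)·θ_c, so V = 0.593 × 24500 × (374 − 9.88) × 5.71 / 1790 = 16875 m³.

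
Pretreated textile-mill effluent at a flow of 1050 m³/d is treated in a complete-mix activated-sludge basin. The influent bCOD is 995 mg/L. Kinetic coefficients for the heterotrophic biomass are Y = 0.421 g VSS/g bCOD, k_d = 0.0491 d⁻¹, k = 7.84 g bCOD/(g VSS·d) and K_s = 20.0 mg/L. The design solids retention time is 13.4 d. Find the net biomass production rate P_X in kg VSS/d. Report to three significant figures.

P_X ≈ 265 kg VSS/d

From the Monod/SRT balance for a CMAS, S = K_s·(1+k_d θ_c)/[θ_c·(Y k − k_d) − 1] = 20.0 × (1 + 0.0491 × 13.4) / [13.4 × (0.421 × 7.84 − 0.0491) − 1] = 33.16 / 42.57 = 0.7789 mg/L.
The observed yield is Y_obs = Y/(1 + k_d·θ_c) = 0.421 / (1 + 0.0491 × 13.4) = 0.421 / 1.658 = 0.2539 g VSS per g bCOD removed.
Mass of bCOD removed per day: Q(S₀ − S) = 1050 × 994.2 g/m³ = 1044 kg/d.
So the net sludge growth is P_X = 0.2539 × 1044 = 265.1 kg VSS/d.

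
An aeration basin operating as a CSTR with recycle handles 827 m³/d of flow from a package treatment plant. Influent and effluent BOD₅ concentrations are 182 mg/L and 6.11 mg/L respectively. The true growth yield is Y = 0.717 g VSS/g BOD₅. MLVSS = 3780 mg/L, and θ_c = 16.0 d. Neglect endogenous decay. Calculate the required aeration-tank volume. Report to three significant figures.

V·X = Y·Q·ΔS·θ_c gives V = 0.717 × 827 × (182 − 6.11) × 16.0 / 3780 = 441.5 m³.

V ≈ 441 m³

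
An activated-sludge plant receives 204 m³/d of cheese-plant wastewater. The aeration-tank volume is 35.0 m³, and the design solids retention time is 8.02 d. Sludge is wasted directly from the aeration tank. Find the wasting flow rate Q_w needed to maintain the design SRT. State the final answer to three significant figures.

Q_w ≈ 4.36 m³/d

For wasting at MLVSS concentration, Q_w = V/θ_c = 35.00/8.02 = 4.364 m³/d.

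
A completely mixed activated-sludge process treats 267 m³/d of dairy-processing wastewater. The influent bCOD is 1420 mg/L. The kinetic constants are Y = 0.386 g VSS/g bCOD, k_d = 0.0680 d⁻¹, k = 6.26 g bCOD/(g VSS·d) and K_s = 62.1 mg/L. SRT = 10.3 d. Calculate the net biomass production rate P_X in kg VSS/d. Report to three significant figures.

From the Monod/SRT balance for a CMAS, S = K_s·(1+k_d θ_c)/[θ_c·(Y k − k_d) − 1] = 62.1 × (1 + 0.0680 × 10.3) / [10.3 × (0.386 × 6.26 − 0.0680) − 1] = 105.6 / 23.19 = 4.554 mg/L.
Correct the yield for decay: Y_obs = Y/(1 + k_d θ_c) = 0.386 / (1 + 0.0680 × 10.3) = 0.386 / 1.700 = 0.2270.
Substrate removed = Q·(S₀ − S) = 267 m³/d × (1420 − 4.55) g/m³ = 3.78×10^5 g/d = 377.9 kg/d.
P_X = Y_obs · Q(S₀ − S) = 0.2270 × 377.9 = 85.79 kg VSS/d.

P_X ≈ 85.8 kg VSS/d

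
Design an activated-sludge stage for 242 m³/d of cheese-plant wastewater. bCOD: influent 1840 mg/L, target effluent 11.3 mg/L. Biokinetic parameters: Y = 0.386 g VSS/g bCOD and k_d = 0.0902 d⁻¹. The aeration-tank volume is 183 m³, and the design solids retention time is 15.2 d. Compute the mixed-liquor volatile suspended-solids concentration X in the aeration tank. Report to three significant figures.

X ≈ 5980 mg/L

Solving the biomass balance for X: X = Y Q (S₀−S) θ_c / [V (1+k_d θ_c)] = 0.386 × 242 × (1840 − 11.3) × 15.2 / [183 × (1 + 0.0902 × 15.2)] = 5984 mg/L.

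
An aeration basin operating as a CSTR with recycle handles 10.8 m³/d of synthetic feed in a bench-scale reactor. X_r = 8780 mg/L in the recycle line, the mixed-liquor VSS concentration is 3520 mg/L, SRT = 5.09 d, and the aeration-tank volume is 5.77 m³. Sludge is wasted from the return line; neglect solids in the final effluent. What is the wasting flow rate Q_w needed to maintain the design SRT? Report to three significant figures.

Wasting from the return line (neglecting effluent solids): Q_w = V·X / (θ_c·X_r) = 5.770 × 3520 / (5.09 × 8780) = 0.4545 m³/d.

Q_w ≈ 0.454 m³/d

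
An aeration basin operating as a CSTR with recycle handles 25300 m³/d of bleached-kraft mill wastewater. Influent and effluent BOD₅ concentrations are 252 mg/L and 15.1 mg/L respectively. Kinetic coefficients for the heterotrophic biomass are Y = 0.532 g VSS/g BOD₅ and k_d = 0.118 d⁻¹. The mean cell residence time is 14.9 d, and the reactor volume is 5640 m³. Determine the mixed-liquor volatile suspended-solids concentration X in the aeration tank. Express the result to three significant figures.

X ≈ 3050 mg/L

X = Y·Q·ΔS·θ_c / [V·(1 + k_d θ_c)] = 0.532 × 25300 × (252 − 15.1) × 14.9 / [5640 × (1 + 0.118 × 14.9)] = 3054 mg/L.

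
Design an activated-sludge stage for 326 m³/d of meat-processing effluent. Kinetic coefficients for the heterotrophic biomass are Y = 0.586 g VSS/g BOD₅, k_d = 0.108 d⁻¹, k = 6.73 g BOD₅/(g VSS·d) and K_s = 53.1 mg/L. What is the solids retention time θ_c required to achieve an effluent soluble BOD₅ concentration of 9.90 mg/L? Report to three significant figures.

θ_c ≈ 1.95 d

From 1/θ_c = Y·k·S/(K_s + S) − k_d: Y·k·S/(K_s+S) = 0.586 × 6.73 × 9.90 / (53.1 + 9.90) = 0.6197 d⁻¹.
1/θ_c = 0.6197 − 0.108 = 0.5117 d⁻¹, so θ_c = 1.954 d.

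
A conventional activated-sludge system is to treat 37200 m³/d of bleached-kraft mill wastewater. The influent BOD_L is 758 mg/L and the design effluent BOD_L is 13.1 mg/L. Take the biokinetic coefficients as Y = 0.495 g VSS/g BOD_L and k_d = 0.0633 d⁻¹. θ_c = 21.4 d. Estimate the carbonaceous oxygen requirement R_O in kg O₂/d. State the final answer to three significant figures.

Correct the yield for decay: Y_obs = Y/(1 + k_d θ_c) = 0.495 / (1 + 0.0633 × 21.4) = 0.495 / 2.355 = 0.2102.
ΔS = 758 − 13.1 = 744.9 mg/L, so the substrate removal rate is 37200 × 744.9/1000 = 27710 kg BOD_L/d.
P_X = Y_obs·Q·(S₀ − S) = 0.2102 × 27710 = 5825 kg VSS/d.
Carbonaceous O₂ demand = substrate oxidised − cell-mass equivalent = 27710 − 1.42 × 5825 = 19438 kg O₂/d.

R_O ≈ 19400 kg O₂/d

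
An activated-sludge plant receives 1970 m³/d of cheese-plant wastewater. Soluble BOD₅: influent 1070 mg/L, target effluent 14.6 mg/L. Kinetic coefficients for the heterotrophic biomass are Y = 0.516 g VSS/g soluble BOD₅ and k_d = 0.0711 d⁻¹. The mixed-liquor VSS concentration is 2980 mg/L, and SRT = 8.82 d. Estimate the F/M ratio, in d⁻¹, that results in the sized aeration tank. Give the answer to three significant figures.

Steady-state biomass mass balance: V·X·(1 + k_d·θ_c) = Y·Q·(S₀ − S)·θ_c, so V = 0.516 × 1970 × (1070 − 14.6) × 8.82 / [2980 × (1 + 0.0711 × 8.82)] = 9.46×10^6 / 4849 = 1952 m³.
Food-to-microorganism ratio F/M = Q S₀ / (V X) = 1970 × 1070 / (1952 × 2980) = 0.3625 d⁻¹.

F/M ≈ 0.362 d⁻¹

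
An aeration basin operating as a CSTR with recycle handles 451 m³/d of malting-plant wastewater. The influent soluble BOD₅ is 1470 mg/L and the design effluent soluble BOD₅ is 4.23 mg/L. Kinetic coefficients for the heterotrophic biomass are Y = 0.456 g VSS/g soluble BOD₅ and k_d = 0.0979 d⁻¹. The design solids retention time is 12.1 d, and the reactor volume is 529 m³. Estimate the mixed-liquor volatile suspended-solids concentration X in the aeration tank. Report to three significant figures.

From V·X·(1 + k_d·θ_c) = Y·Q·(S₀ − S)·θ_c: X = 0.456 × 451 × (1470 − 4.23) × 12.1 / [529 × (1 + 0.0979 × 12.1)] = 3156 mg/L.

X ≈ 3160 mg/L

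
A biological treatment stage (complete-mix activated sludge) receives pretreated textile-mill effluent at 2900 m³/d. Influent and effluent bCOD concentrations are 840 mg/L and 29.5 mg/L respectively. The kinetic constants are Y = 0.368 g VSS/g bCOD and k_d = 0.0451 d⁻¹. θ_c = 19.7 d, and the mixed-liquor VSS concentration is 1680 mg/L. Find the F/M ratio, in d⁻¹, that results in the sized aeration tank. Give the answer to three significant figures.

F/M ≈ 0.270 d⁻¹

Steady-state biomass mass balance: V·X·(1 + k_d·θ_c) = Y·Q·(S₀ − S)·θ_c, so V = 0.368 × 2900 × (840 − 29.5) × 19.7 / [1680 × (1 + 0.0451 × 19.7)] = 1.7×10^7 / 3173 = 5371 m³.
Food-to-microorganism ratio F/M = Q S₀ / (V X) = 2900 × 840 / (5371 × 1680) = 0.2700 d⁻¹.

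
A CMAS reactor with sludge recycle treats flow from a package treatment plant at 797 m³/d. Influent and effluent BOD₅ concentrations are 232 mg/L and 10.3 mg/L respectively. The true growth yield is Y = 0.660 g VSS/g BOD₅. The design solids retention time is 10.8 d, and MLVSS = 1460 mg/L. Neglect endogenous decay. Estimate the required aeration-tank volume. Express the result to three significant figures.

V ≈ 863 m³

V·X = Y·Q·ΔS·θ_c gives V = 0.660 × 797 × (232 − 10.3) × 10.8 / 1460 = 862.7 m³.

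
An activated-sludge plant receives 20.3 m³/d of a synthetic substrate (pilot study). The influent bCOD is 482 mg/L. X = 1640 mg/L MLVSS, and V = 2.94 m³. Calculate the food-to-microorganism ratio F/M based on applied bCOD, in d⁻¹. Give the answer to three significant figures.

F/M ≈ 2.03 d⁻¹

Food-to-microorganism ratio F/M = Q S₀ / (V X) = 20.3 × 482 / (2.940 × 1640) = 2.029 d⁻¹.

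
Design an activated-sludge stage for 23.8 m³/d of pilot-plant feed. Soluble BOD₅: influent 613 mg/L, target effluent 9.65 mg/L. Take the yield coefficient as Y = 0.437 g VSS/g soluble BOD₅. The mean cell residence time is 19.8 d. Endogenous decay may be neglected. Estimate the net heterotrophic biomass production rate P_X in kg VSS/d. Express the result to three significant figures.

P_X ≈ 6.28 kg VSS/d

No decay correction is needed, so Y_obs = Y = 0.437.
Mass of soluble BOD₅ removed per day: Q(S₀ − S) = 23.8 × 603.4 g/m³ = 14.36 kg/d.
Biomass produced: P_X = Y_obs·Q·ΔS = 0.4370 × 14.36 ≈ 6.275 kg VSS/d.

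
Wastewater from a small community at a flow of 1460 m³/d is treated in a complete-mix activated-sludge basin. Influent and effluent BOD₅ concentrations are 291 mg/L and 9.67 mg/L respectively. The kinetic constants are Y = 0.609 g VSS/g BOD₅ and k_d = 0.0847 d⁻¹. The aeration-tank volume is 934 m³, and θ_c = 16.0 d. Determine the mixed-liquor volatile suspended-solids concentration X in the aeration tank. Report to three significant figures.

X ≈ 1820 mg/L

From V·X·(1 + k_d·θ_c) = Y·Q·(S₀ − S)·θ_c: X = 0.609 × 1460 × (291 − 9.67) × 16.0 / [934 × (1 + 0.0847 × 16.0)] = 1819 mg/L.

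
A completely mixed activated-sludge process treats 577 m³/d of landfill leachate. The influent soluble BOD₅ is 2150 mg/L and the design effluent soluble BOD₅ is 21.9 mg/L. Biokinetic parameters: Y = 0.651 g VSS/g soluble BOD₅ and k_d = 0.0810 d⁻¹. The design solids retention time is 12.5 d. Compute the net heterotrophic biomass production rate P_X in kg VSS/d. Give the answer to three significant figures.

P_X ≈ 397 kg VSS/d

Correct the yield for decay: Y_obs = Y/(1 + k_d θ_c) = 0.651 / (1 + 0.0810 × 12.5) = 0.651 / 2.013 = 0.3235.
Mass of soluble BOD₅ removed per day: Q(S₀ − S) = 577 × 2128 g/m³ = 1228 kg/d.
Net biomass production P_X = Y_obs × Q·(S₀ − S) = 0.3235 × 1228 = 397.2 kg VSS/d.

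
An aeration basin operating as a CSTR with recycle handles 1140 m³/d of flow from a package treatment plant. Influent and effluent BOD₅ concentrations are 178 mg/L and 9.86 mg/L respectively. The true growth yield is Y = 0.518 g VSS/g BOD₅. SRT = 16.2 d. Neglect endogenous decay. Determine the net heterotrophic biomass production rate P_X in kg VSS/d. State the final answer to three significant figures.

With endogenous decay neglected, the observed yield equals the true yield: Y_obs = Y = 0.518 g VSS/g BOD₅.
Substrate removed = Q·(S₀ − S) = 1140 m³/d × (178 − 9.86) g/m³ = 1.92×10^5 g/d = 191.7 kg/d.
So the net sludge growth is P_X = 0.5180 × 191.7 = 99.29 kg VSS/d.

P_X ≈ 99.3 kg VSS/d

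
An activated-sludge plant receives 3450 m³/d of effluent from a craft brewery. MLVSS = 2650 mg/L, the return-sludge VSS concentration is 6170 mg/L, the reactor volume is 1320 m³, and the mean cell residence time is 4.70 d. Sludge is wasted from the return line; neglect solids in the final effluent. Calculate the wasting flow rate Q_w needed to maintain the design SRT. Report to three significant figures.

Q_w ≈ 121 m³/d

Q_w = (V·X)/(θ_c X_r) = 1320 × 2650 / (4.70 × 6170) = 120.6 m³/d.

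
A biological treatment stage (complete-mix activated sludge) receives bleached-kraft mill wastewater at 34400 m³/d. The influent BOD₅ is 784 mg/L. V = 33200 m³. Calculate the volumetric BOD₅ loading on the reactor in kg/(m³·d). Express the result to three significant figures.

L_v ≈ 0.812 kg BOD₅/(m³·d)

Volumetric loading L_v = Q·S₀ / V = 34400 × 784 g/m³ / 33200 m³ = 812.3 g/(m³·d) = 0.8123 kg BOD₅/(m³·d).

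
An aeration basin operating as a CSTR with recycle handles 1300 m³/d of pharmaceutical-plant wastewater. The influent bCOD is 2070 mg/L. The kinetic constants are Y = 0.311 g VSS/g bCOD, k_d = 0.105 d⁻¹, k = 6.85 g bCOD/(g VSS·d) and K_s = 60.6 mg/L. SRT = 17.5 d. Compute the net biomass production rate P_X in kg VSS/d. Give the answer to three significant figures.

P_X ≈ 294 kg VSS/d

Effluent substrate depends only on kinetics and SRT: S = K_s(1 + k_d θ_c) / [θ_c(Yk − k_d) − 1] = 60.6 × (1 + 0.105 × 17.5) / [17.5 × (0.311 × 6.85 − 0.105) − 1] = 172.0 / 34.44 = 4.992 mg/L.
Correct the yield for decay: Y_obs = Y/(1 + k_d θ_c) = 0.311 / (1 + 0.105 × 17.5) = 0.311 / 2.837 = 0.1096.
Q·(S₀ − S) = 1300 × (2070 − 4.99) × 10⁻³ = 2685 kg/d removed.
So the net sludge growth is P_X = 0.1096 × 2685 = 294.2 kg VSS/d.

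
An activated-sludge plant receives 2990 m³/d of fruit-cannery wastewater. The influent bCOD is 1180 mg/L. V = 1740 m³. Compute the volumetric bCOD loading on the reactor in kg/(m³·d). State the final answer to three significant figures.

L_v ≈ 2.03 kg bCOD/(m³·d)

L_v = Q S₀ / V = 2990 × 1180 × 10⁻³ / 1740 = 2.028 kg/(m³·d).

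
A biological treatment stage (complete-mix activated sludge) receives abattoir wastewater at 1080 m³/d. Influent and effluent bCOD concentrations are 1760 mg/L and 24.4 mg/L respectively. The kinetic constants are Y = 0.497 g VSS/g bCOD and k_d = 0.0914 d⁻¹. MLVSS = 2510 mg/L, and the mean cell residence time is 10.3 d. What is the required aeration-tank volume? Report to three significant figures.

V ≈ 1970 m³

Rearranging the biomass balance for a CMAS with decay, V = Y·Q·ΔS·θ_c / [X·(1+k_d θ_c)] = 0.497 × 1080 × (1760 − 24.4) × 10.3 / [2510 × (1 + 0.0914 × 10.3)] = 9.6×10^6 / 4873 = 1969 m³.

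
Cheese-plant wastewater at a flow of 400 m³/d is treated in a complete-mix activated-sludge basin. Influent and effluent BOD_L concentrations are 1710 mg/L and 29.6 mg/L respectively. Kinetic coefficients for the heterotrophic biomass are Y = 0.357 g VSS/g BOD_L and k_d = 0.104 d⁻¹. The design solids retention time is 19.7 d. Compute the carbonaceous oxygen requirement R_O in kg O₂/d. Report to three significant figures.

R_O ≈ 560 kg O₂/d

Correct the yield for decay: Y_obs = Y/(1 + k_d θ_c) = 0.357 / (1 + 0.104 × 19.7) = 0.357 / 3.049 = 0.1171.
Substrate removed = Q·(S₀ − S) = 400 m³/d × (1710 − 29.6) g/m³ = 6.72×10^5 g/d = 672.2 kg/d.
Biomass synthesised: P_X = Y_obs × 672.2 = 78.71 kg VSS/d.
R_O = Q·ΔS − 1.42 P_X = 672.2 − 111.8 = 560.4 kg O₂/d.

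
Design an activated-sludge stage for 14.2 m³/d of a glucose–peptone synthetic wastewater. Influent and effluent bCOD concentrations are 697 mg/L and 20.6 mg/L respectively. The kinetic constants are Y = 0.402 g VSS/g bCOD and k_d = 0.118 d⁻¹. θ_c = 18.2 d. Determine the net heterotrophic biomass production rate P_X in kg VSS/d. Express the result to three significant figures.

P_X ≈ 1.23 kg VSS/d

Y_obs = Y / (1 + k_d θ_c) = 0.402 / (1 + 0.118 × 18.2) = 0.402 / 3.148 = 0.1277.
Substrate removed = Q·(S₀ − S) = 14.2 m³/d × (697 − 20.6) g/m³ = 9.6×10^3 g/d = 9.605 kg/d.
Net biomass production P_X = Y_obs × Q·(S₀ − S) = 0.1277 × 9.605 = 1.227 kg VSS/d.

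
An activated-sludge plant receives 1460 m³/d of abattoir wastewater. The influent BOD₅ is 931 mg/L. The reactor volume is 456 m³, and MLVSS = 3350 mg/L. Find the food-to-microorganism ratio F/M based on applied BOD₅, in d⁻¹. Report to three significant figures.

F/M = applied load / biomass = Q·S₀/(V·X) = 1460 × 931 / (456.0 × 3350) = 0.8898 d⁻¹.

F/M ≈ 0.890 d⁻¹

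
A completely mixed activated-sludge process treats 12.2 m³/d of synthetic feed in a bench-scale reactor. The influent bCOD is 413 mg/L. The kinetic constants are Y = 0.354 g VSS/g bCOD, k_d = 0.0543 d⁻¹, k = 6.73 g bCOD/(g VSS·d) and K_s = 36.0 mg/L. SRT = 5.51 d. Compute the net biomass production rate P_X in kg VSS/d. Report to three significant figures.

From the Monod/SRT balance for a CMAS, S = K_s·(1+k_d θ_c)/[θ_c·(Y k − k_d) − 1] = 36.0 × (1 + 0.0543 × 5.51) / [5.51 × (0.354 × 6.73 − 0.0543) − 1] = 46.77 / 11.83 = 3.954 mg/L.
Y_obs = Y / (1 + k_d θ_c) = 0.354 / (1 + 0.0543 × 5.51) = 0.354 / 1.299 = 0.2725.
ΔS = 413 − 3.95 = 409.1 mg/L, so the substrate removal rate is 12.2 × 409.1/1000 = 4.990 kg bCOD/d.
So the net sludge growth is P_X = 0.2725 × 4.990 = 1.360 kg VSS/d.

P_X ≈ 1.36 kg VSS/d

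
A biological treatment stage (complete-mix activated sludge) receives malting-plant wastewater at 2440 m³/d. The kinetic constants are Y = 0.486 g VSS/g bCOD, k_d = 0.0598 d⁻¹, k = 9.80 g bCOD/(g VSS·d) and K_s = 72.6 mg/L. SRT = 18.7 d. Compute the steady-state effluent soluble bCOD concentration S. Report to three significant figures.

S ≈ 1.77 mg/L

From the Monod/SRT balance for a CMAS, S = K_s·(1+k_d θ_c)/[θ_c·(Y k − k_d) − 1] = 72.6 × (1 + 0.0598 × 18.7) / [18.7 × (0.486 × 9.80 − 0.0598) − 1] = 153.8 / 86.95 = 1.769 mg/L.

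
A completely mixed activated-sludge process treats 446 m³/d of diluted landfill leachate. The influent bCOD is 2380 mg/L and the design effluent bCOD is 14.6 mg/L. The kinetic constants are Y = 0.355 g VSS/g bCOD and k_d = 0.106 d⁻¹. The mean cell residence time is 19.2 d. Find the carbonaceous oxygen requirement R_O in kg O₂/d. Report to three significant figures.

Y_obs = Y / (1 + k_d θ_c) = 0.355 / (1 + 0.106 × 19.2) = 0.355 / 3.035 = 0.1170.
Substrate removed = Q·(S₀ − S) = 446 m³/d × (2380 − 14.6) g/m³ = 1.05×10^6 g/d = 1055 kg/d.
P_X = Y_obs·Q·(S₀ − S) = 0.1170 × 1055 = 123.4 kg VSS/d.
Carbonaceous O₂ demand = substrate oxidised − cell-mass equivalent = 1055 − 1.42 × 123.4 = 879.8 kg O₂/d.

R_O ≈ 880 kg O₂/d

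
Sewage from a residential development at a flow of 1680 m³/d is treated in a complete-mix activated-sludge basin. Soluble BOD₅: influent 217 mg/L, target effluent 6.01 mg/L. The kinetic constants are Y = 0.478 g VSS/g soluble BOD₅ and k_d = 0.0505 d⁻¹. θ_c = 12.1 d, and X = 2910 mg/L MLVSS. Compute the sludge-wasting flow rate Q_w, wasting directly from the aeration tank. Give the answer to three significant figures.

Q_w ≈ 36.1 m³/d

Steady-state biomass mass balance: V·X·(1 + k_d·θ_c) = Y·Q·(S₀ − S)·θ_c, so V = 0.478 × 1680 × (217 − 6.01) × 12.1 / [2910 × (1 + 0.0505 × 12.1)] = 2.05×10^6 / 4688 = 437.3 m³.
Wasting from the aeration tank: Q_w = V / θ_c = 437.3 / 12.1 = 36.14 m³/d.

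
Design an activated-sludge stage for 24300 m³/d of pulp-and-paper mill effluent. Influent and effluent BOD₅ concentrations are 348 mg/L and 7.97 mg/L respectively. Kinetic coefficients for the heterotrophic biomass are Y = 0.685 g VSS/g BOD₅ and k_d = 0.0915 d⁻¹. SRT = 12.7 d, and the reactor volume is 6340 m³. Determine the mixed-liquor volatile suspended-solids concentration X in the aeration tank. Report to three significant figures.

X = Y·Q·ΔS·θ_c / [V·(1 + k_d θ_c)] = 0.685 × 24300 × (348 − 7.97) × 12.7 / [6340 × (1 + 0.0915 × 12.7)] = 5244 mg/L.

X ≈ 5240 mg/L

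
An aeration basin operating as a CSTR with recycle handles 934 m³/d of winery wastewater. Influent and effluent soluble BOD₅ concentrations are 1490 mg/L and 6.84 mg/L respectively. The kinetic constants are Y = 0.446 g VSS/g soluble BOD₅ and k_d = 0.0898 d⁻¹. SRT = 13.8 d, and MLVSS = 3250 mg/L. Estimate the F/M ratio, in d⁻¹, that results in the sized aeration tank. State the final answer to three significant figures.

From the SRT design equation V = Y Q (S₀−S) θ_c / [X (1 + k_d θ_c)] = 0.446 × 934 × (1490 − 6.84) × 13.8 / [3250 × (1 + 0.0898 × 13.8)] = 8.53×10^6 / 7278 = 1172 m³.
F/M = applied load / biomass = Q·S₀/(V·X) = 934 × 1490 / (1172 × 3250) = 0.3655 d⁻¹.

F/M ≈ 0.365 d⁻¹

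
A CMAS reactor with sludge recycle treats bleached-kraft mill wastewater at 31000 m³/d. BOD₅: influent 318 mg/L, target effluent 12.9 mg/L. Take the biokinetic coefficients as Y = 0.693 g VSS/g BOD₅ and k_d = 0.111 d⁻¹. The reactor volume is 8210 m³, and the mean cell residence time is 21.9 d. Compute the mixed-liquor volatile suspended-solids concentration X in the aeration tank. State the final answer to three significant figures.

X ≈ 5100 mg/L

Solving the biomass balance for X: X = Y Q (S₀−S) θ_c / [V (1+k_d θ_c)] = 0.693 × 31000 × (318 − 12.9) × 21.9 / [8210 × (1 + 0.111 × 21.9)] = 5096 mg/L.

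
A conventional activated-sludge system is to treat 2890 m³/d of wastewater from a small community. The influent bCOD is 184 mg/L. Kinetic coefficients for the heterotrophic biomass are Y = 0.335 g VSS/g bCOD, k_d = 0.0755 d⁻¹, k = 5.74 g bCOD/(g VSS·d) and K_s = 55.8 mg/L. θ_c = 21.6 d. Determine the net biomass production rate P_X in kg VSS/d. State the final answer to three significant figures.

Effluent substrate depends only on kinetics and SRT: S = K_s(1 + k_d θ_c) / [θ_c(Yk − k_d) − 1] = 55.8 × (1 + 0.0755 × 21.6) / [21.6 × (0.335 × 5.74 − 0.0755) − 1] = 146.8 / 38.90 = 3.773 mg/L.
Observed yield with endogenous decay: Y_obs = Y / (1 + k_d·θ_c) = 0.335 / (1 + 0.0755 × 21.6) = 0.335 / 2.631 = 0.1273 g VSS/g bCOD.
Substrate removed = Q·(S₀ − S) = 2890 m³/d × (184 − 3.77) g/m³ = 5.21×10^5 g/d = 520.9 kg/d.
So the net sludge growth is P_X = 0.1273 × 520.9 = 66.33 kg VSS/d.

P_X ≈ 66.3 kg VSS/d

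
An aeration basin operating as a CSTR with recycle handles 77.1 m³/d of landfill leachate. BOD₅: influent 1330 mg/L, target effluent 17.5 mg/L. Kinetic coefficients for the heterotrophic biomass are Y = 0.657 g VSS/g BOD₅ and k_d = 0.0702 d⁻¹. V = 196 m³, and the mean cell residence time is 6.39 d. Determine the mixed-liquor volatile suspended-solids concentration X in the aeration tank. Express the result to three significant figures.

From V·X·(1 + k_d·θ_c) = Y·Q·(S₀ − S)·θ_c: X = 0.657 × 77.1 × (1330 − 17.5) × 6.39 / [196 × (1 + 0.0702 × 6.39)] = 1496 mg/L.

X ≈ 1500 mg/L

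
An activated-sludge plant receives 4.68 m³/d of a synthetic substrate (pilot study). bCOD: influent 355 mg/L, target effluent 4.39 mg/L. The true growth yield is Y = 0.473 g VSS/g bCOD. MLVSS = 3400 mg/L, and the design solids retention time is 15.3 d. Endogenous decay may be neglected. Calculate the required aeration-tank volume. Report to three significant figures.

V ≈ 3.49 m³

With k_d = 0 the design equation reduces to V = Y Q (S₀−S) θ_c / X = 0.473 × 4.68 × (355 − 4.39) × 15.3 / 3400 = 3.493 m³.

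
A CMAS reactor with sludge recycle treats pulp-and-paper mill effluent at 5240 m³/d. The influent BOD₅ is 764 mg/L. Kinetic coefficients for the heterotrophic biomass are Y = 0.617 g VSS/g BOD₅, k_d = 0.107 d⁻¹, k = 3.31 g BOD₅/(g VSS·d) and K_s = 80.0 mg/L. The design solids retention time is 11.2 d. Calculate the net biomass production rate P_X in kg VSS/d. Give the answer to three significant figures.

P_X ≈ 1110 kg VSS/d

From the Monod/SRT balance for a CMAS, S = K_s·(1+k_d θ_c)/[θ_c·(Y k − k_d) − 1] = 80.0 × (1 + 0.107 × 11.2) / [11.2 × (0.617 × 3.31 − 0.107) − 1] = 175.9 / 20.68 = 8.506 mg/L.
Y_obs = Y / (1 + k_d θ_c) = 0.617 / (1 + 0.107 × 11.2) = 0.617 / 2.198 = 0.2807.
Q·(S₀ − S) = 5240 × (764 − 8.51) × 10⁻³ = 3959 kg/d removed.
Net biomass production P_X = Y_obs × Q·(S₀ − S) = 0.2807 × 3959 = 1111 kg VSS/d.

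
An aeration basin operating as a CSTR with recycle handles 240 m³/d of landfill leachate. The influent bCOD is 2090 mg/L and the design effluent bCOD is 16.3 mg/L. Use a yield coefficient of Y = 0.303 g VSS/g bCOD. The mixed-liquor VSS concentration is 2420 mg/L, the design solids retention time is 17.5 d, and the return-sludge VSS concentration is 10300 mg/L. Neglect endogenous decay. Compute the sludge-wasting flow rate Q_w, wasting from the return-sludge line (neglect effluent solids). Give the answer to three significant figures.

V·X = Y·Q·ΔS·θ_c gives V = 0.303 × 240 × (2090 − 16.3) × 17.5 / 2420 = 1090 m³.
θ_c = V·X/(Q_w·X_r) when wasting from the recycle, so Q_w = V·X/(θ_c·X_r) = 1090 × 2420 / (17.5 × 10300) = 14.64 m³/d.

Q_w ≈ 14.6 m³/d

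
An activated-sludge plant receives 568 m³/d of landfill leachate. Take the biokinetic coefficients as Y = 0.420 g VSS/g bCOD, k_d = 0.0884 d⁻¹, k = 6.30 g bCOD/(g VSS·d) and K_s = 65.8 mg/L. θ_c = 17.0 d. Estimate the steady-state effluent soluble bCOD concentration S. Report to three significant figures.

S ≈ 3.88 mg/L

For a completely mixed reactor with recycle the Lawrence–McCarty relation gives S = K_s·(1 + k_d·θ_c) / [θ_c·(Y·k − k_d) − 1] = 65.8 × (1 + 0.0884 × 17.0) / [17.0 × (0.420 × 6.30 − 0.0884) − 1] = 164.7 / 42.48 = 3.877 mg/L.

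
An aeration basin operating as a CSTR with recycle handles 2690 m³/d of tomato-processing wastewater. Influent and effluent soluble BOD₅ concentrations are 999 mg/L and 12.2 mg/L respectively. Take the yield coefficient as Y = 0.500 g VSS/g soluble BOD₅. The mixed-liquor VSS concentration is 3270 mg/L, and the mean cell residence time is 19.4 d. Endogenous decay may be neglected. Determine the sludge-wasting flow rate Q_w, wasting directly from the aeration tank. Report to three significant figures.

Q_w ≈ 406 m³/d

Biomass mass balance (decay neglected): V·X = Y·Q·(S₀ − S)·θ_c, so V = 0.500 × 2690 × (999 − 12.2) × 19.4 / 3270 = 7874 m³.
Wasting from the aeration tank: Q_w = V / θ_c = 7874 / 19.4 = 405.9 m³/d.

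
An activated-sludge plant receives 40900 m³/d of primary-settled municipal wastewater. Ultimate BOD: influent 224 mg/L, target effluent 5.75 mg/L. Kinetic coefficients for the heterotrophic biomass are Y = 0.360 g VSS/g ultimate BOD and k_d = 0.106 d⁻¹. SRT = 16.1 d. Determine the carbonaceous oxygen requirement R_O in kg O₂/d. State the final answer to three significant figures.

Observed yield with endogenous decay: Y_obs = Y / (1 + k_d·θ_c) = 0.360 / (1 + 0.106 × 16.1) = 0.360 / 2.707 = 0.1330 g VSS/g ultimate BOD.
Substrate removed = Q·(S₀ − S) = 40900 m³/d × (224 − 5.75) g/m³ = 8.93×10^6 g/d = 8926 kg/d.
Net sludge production P_X = 0.1330 × 8926 = 1187 kg VSS/d.
R_O = Q·ΔS − 1.42 P_X = 8926 − 1686 = 7240 kg O₂/d.

R_O ≈ 7240 kg O₂/d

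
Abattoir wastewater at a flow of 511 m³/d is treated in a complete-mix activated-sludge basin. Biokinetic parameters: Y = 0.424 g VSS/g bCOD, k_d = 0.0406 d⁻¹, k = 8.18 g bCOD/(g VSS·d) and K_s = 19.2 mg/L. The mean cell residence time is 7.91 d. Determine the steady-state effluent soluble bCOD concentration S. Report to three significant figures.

From the Monod/SRT balance for a CMAS, S = K_s·(1+k_d θ_c)/[θ_c·(Y k − k_d) − 1] = 19.2 × (1 + 0.0406 × 7.91) / [7.91 × (0.424 × 8.18 − 0.0406) − 1] = 25.37 / 26.11 = 0.9714 mg/L.

S ≈ 0.971 mg/L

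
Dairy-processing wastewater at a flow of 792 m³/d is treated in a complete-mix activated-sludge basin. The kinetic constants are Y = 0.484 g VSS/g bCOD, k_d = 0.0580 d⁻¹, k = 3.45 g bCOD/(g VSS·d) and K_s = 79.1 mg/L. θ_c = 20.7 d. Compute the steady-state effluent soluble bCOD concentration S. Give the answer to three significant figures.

Effluent substrate depends only on kinetics and SRT: S = K_s(1 + k_d θ_c) / [θ_c(Yk − k_d) − 1] = 79.1 × (1 + 0.0580 × 20.7) / [20.7 × (0.484 × 3.45 − 0.0580) − 1] = 174.1 / 32.36 = 5.378 mg/L.

S ≈ 5.38 mg/L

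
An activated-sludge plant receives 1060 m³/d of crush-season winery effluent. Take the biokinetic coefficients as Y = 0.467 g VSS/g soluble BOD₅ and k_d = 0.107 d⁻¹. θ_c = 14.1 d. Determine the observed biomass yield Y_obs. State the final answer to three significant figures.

Correct the yield for decay: Y_obs = Y/(1 + k_d θ_c) = 0.467 / (1 + 0.107 × 14.1) = 0.467 / 2.509 = 0.1862.

Y_obs ≈ 0.186 g VSS/g soluble BOD₅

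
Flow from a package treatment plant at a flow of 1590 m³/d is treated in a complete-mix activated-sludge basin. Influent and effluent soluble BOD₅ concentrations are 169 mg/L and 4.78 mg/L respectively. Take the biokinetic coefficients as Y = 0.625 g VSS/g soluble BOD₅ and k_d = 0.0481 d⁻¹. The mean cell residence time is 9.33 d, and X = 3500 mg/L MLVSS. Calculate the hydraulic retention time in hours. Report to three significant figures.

Rearranging the biomass balance for a CMAS with decay, V = Y·Q·ΔS·θ_c / [X·(1+k_d θ_c)] = 0.625 × 1590 × (169 − 4.78) × 9.33 / [3500 × (1 + 0.0481 × 9.33)] = 1.52×10^6 / 5071 = 300.3 m³.
τ = V/Q = 300.3/1590 = 0.1889 d, or 4.532 h.

τ ≈ 4.53 h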